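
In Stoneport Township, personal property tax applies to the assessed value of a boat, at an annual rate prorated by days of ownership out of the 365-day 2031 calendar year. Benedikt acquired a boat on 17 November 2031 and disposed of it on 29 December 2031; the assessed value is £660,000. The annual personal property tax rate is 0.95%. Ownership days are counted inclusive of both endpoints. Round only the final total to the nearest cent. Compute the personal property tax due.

£738.66

Days held (17 November – 29 December 2031): 43 out of 365
Tax = £660,000 × 0.95% × 43/365 = £738.6575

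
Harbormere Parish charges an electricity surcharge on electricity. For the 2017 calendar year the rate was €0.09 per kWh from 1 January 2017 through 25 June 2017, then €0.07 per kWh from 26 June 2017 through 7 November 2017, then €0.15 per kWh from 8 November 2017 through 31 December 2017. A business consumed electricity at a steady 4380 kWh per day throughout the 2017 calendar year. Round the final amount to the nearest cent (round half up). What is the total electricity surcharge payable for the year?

1 January – 25 June 2017: 176 days × 4380 kWh/day = 770,880 kWh at €0.09/kWh → €69,379.20
26 June – 7 November 2017: 135 days × 4380 kWh/day = 591,300 kWh at €0.07/kWh → €41,391.00
8 November – 31 December 2017: 54 days × 4380 kWh/day = 236,520 kWh at €0.15/kWh → €35,478.00

€146,248.20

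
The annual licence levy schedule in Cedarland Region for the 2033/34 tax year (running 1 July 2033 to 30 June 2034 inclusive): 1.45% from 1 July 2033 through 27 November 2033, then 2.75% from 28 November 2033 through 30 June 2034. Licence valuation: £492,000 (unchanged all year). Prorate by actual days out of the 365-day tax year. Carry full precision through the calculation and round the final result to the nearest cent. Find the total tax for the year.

£10,901.51

1 July – 27 November 2033: 150 days at 1.45% → £492,000 × 1.45% × 150/365 = £2,931.7808
28 November 2033 – 30 June 2034: 215 days at 2.75% → £492,000 × 2.75% × 215/365 = £7,969.7260
Total = £10,901.5068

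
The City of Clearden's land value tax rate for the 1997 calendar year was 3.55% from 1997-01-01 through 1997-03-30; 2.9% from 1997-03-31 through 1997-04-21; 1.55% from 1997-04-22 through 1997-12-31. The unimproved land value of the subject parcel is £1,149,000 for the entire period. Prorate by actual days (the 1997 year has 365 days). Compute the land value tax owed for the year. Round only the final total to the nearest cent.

£24,347.78

1997-01-01 to 1997-03-30: 89 days at 3.55% → £1,149,000 × 3.55% × 89/365 = £9,945.9329
1997-03-31 to 1997-04-21: 22 days at 2.9% → £1,149,000 × 2.9% × 22/365 = £2,008.3890
1997-04-22 to 1997-12-31: 254 days at 1.55% → £1,149,000 × 1.55% × 254/365 = £12,393.4603
Total = £24,347.7822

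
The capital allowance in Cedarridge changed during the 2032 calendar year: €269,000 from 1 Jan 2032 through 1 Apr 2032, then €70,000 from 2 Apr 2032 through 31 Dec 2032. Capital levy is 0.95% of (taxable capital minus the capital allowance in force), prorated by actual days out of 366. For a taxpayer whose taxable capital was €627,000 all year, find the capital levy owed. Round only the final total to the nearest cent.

1 Jan – 1 Apr 2032: 92 days, exemption €269,000 → (€627,000 − €269,000) × 0.95% × 92/366 = €854.8962
2 Apr – 31 Dec 2032: 274 days, exemption €70,000 → (€627,000 − €70,000) × 0.95% × 274/366 = €3,961.3962
Total = €4,816.2923

€4,816.29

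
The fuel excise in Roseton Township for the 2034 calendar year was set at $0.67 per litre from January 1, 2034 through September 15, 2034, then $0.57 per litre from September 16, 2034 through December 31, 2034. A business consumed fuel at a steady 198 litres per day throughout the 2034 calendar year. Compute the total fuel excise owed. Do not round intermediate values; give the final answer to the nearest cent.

January 1 – September 15, 2034: 258 days × 198 litres/day = 51,084 litres at $0.67/litre → $34226.28
September 16 – December 31, 2034: 107 days × 198 litres/day = 21,186 litres at $0.57/litre → $12076.02

$46302.30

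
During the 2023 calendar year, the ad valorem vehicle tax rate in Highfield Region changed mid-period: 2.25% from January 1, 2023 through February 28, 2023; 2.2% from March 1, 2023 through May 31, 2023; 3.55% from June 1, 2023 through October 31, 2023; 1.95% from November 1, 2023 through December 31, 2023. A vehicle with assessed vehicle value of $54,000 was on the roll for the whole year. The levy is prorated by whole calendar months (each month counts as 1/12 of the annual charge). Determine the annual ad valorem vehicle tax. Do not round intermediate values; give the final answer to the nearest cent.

$1,473.75

January 1 – February 28, 2023: 2 months at 2.25% → $54,000 × 2.25% × 2/12 = $202.5000
March 1 – May 31, 2023: 3 months at 2.2% → $54,000 × 2.2% × 3/12 = $297.0000
June 1 – October 31, 2023: 5 months at 3.55% → $54,000 × 3.55% × 5/12 = $798.7500
November 1 – December 31, 2023: 2 months at 1.95% → $54,000 × 1.95% × 2/12 = $175.5000
Total = $1,473.7500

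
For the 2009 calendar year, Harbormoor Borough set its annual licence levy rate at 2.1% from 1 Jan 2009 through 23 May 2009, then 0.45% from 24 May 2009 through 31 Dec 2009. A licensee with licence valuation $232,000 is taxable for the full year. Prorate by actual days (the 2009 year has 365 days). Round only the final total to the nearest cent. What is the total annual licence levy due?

$2,543.74

1 Jan – 23 May 2009: 143 days at 2.1% → $232,000 × 2.1% × 143/365 = $1,908.7562
24 May – 31 Dec 2009: 222 days at 0.45% → $232,000 × 0.45% × 222/365 = $634.9808
Total = $2,543.7370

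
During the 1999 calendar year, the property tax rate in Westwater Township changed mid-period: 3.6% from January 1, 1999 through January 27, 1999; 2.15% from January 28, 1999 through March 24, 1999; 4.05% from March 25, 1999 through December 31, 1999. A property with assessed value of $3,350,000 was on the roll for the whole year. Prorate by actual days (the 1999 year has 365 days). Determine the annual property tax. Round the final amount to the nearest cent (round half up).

$124,794.38

January 1 – January 27, 1999: 27 days at 3.6% → $3,350,000 × 3.6% × 27/365 = $8,921.0959
January 28 – March 24, 1999: 56 days at 2.15% → $3,350,000 × 2.15% × 56/365 = $11,050.4110
March 25 – December 31, 1999: 282 days at 4.05% → $3,350,000 × 4.05% × 282/365 = $104,822.8767
Total = $124,794.3836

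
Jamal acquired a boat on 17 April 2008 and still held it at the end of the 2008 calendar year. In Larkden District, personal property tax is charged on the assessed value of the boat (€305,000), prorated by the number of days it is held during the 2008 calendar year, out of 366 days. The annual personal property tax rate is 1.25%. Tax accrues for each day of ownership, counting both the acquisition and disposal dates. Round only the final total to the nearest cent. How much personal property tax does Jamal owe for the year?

€2,697.92

Days held (17 April – 31 December 2008): 259 out of 366
Tax = €305,000 × 1.25% × 259/366 = €2,697.9167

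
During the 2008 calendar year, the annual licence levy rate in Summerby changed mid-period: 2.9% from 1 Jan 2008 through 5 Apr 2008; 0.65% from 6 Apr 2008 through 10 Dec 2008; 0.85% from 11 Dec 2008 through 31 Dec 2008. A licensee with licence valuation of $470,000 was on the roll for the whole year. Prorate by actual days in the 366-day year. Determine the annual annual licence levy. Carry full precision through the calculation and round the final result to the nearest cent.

1 Jan – 5 Apr 2008: 96 days at 2.9% → $470,000 × 2.9% × 96/366 = $3,575.0820
6 Apr – 10 Dec 2008: 249 days at 0.65% → $470,000 × 0.65% × 249/366 = $2,078.4016
11 Dec – 31 Dec 2008: 21 days at 0.85% → $470,000 × 0.85% × 21/366 = $229.2213
Total = $5,882.7049

$5,882.70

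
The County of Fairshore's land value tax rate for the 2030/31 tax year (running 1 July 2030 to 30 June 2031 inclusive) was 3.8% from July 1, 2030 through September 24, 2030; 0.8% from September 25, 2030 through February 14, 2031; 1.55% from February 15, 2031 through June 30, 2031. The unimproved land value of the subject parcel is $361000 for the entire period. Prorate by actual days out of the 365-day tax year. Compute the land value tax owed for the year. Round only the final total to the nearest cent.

$6448.55

July 1 – September 24, 2030: 86 days at 3.8% → $361000 × 3.8% × 86/365 = $3232.1863
September 25, 2030 – February 14, 2031: 143 days at 0.8% → $361000 × 0.8% × 143/365 = $1131.4630
February 15 – June 30, 2031: 136 days at 1.55% → $361000 × 1.55% × 136/365 = $2084.8986
Total = $6448.5479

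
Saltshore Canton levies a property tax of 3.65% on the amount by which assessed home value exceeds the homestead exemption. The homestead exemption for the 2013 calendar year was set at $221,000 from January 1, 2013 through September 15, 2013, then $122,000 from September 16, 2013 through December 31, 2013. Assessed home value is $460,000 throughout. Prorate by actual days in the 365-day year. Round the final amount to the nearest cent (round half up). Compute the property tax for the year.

$9,782.80

January 1 – September 15, 2013: 258 days, exemption $221,000 → ($460,000 − $221,000) × 3.65% × 258/365 = $6,166.2000
September 16 – December 31, 2013: 107 days, exemption $122,000 → ($460,000 − $122,000) × 3.65% × 107/365 = $3,616.6000
Total = $9,782.8000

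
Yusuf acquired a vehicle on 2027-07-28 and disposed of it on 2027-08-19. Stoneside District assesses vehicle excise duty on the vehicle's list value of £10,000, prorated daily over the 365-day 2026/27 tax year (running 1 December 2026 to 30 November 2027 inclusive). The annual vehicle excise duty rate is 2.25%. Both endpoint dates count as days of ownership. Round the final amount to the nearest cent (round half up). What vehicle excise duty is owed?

Days held (2027-07-28 to 2027-08-19): 23 out of 365
Tax = £10,000 × 2.25% × 23/365 = £14.1781

£14.18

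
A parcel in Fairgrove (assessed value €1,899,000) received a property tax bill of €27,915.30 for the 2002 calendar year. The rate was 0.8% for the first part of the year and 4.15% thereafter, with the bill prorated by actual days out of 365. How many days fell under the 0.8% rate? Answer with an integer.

292 days

Let d = days at the first rate; then 365 − d days at the second rate.
€1,899,000 × [0.8%·d + 4.15%·(365−d)] / 365 = €27,915.30
Solving gives d = 292, so the new rate took effect on 20 Oct 2002.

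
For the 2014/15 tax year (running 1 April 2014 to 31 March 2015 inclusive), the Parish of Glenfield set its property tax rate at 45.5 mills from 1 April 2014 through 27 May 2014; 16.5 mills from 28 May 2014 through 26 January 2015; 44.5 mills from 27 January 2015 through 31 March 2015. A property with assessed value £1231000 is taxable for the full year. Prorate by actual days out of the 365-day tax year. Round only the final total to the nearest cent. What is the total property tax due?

£31930.12

1 April – 27 May 2014: 57 days at 45.5 mills → £1231000 × 4.55% × 57/365 = £8746.8452
28 May 2014 – 26 January 2015: 244 days at 16.5 mills → £1231000 × 1.65% × 244/365 = £13578.0986
27 January – 31 March 2015: 64 days at 44.5 mills → £1231000 × 4.45% × 64/365 = £9605.1726
Total = £31930.1164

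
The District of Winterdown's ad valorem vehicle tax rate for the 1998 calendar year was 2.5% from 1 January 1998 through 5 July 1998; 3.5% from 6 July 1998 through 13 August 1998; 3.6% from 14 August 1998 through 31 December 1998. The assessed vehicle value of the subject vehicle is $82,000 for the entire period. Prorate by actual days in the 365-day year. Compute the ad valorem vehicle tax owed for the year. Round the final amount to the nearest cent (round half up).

1 January – 5 July 1998: 186 days at 2.5% → $82,000 × 2.5% × 186/365 = $1,044.6575
6 July – 13 August 1998: 39 days at 3.5% → $82,000 × 3.5% × 39/365 = $306.6575
14 August – 31 December 1998: 140 days at 3.6% → $82,000 × 3.6% × 140/365 = $1,132.2740
Total = $2,483.5890

$2,483.59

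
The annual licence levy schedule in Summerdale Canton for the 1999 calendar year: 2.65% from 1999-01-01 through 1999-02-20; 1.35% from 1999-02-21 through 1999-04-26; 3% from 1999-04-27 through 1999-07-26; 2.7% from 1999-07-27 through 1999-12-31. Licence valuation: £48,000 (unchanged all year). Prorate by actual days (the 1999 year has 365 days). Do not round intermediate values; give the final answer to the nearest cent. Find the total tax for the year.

1999-01-01 to 1999-02-20: 51 days at 2.65% → £48,000 × 2.65% × 51/365 = £177.7315
1999-02-21 to 1999-04-26: 65 days at 1.35% → £48,000 × 1.35% × 65/365 = £115.3973
1999-04-27 to 1999-07-26: 91 days at 3% → £48,000 × 3% × 91/365 = £359.0137
1999-07-27 to 1999-12-31: 158 days at 2.7% → £48,000 × 2.7% × 158/365 = £561.0082
Total = £1,213.1507

£1,213.15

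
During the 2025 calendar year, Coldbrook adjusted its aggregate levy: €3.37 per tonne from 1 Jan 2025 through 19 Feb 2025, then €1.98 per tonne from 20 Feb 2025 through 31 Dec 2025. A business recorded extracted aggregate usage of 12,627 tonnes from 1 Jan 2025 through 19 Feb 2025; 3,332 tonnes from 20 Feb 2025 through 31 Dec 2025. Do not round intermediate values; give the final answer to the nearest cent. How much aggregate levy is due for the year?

1 Jan – 19 Feb 2025: 12,627 tonnes at €3.37/tonne → €42,552.99
20 Feb – 31 Dec 2025: 3,332 tonnes at €1.98/tonne → €6,597.36

€49,150.35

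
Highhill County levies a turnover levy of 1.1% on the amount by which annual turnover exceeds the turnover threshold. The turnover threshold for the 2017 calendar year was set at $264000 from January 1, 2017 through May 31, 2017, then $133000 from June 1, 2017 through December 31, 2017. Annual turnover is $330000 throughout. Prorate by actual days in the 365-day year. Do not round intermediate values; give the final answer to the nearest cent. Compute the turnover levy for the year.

$1570.86

January 1 – May 31, 2017: 151 days, exemption $264000 → ($330000 − $264000) × 1.1% × 151/365 = $300.3452
June 1 – December 31, 2017: 214 days, exemption $133000 → ($330000 − $133000) × 1.1% × 214/365 = $1270.5151
Total = $1570.8603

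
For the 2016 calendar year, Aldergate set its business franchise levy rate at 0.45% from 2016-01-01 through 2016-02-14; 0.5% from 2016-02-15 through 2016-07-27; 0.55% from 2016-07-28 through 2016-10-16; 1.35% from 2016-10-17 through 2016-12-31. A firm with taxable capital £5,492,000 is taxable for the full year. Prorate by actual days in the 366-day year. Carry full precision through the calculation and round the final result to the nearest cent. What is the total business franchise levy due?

2016-01-01 to 2016-02-14: 45 days at 0.45% → £5,492,000 × 0.45% × 45/366 = £3,038.6066
2016-02-15 to 2016-07-27: 164 days at 0.5% → £5,492,000 × 0.5% × 164/366 = £12,304.4809
2016-07-28 to 2016-10-16: 81 days at 0.55% → £5,492,000 × 0.55% × 81/366 = £6,684.9344
2016-10-17 to 2016-12-31: 76 days at 1.35% → £5,492,000 × 1.35% × 76/366 = £15,395.6066
Total = £37,423.6284

£37,423.63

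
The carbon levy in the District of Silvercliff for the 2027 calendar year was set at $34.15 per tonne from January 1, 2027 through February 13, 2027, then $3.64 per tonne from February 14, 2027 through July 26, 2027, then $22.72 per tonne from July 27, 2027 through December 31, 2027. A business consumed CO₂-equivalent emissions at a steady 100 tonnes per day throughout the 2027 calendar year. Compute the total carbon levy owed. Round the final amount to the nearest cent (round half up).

$568,568.00

January 1 – February 13, 2027: 44 days × 100 tonnes/day = 4,400 tonnes at $34.15/tonne → $150,260.00
February 14 – July 26, 2027: 163 days × 100 tonnes/day = 16,300 tonnes at $3.64/tonne → $59,332.00
July 27 – December 31, 2027: 158 days × 100 tonnes/day = 15,800 tonnes at $22.72/tonne → $358,976.00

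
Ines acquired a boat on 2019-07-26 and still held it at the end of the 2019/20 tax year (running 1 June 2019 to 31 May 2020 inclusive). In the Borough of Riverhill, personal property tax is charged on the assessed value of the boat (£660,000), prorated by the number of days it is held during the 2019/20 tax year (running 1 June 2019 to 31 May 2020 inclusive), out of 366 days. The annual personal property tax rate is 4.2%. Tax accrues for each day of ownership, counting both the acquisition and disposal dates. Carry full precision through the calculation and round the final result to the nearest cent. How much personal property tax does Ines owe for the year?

Days held (2019-07-26 to 2020-05-31): 311 out of 366
Tax = £660,000 × 4.2% × 311/366 = £23,554.4262

£23,554.43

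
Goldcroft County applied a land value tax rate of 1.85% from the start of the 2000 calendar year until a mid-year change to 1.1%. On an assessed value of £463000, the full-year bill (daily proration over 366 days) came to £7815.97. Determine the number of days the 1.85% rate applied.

287 days

Let d = days at the first rate; then 366 − d days at the second rate.
£463000 × [1.85%·d + 1.1%·(366−d)] / 366 = £7815.97
Solving gives d = 287, so the new rate took effect on October 14, 2000.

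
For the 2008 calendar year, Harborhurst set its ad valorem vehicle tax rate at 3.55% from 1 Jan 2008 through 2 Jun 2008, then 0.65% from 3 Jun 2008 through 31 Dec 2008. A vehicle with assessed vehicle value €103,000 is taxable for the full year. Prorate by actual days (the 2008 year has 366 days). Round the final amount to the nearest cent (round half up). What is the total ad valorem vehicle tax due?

€1,926.33

1 Jan – 2 Jun 2008: 154 days at 3.55% → €103,000 × 3.55% × 154/366 = €1,538.5273
3 Jun – 31 Dec 2008: 212 days at 0.65% → €103,000 × 0.65% × 212/366 = €387.7978
Total = €1,926.3251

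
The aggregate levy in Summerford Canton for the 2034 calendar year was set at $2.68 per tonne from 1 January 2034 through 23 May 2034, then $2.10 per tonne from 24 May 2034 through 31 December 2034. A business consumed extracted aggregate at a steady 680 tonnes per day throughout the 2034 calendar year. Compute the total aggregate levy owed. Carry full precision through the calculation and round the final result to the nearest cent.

1 January – 23 May 2034: 143 days × 680 tonnes/day = 97,240 tonnes at $2.68/tonne → $260,603.20
24 May – 31 December 2034: 222 days × 680 tonnes/day = 150,960 tonnes at $2.10/tonne → $317,016.00

$577,619.20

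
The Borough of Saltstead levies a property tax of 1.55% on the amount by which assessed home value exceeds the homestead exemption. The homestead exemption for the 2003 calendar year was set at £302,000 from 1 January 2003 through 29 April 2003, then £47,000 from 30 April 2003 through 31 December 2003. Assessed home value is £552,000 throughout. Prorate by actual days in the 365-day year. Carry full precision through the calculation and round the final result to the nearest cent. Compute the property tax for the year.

1 January – 29 April 2003: 119 days, exemption £302,000 → (£552,000 − £302,000) × 1.55% × 119/365 = £1,263.3562
30 April – 31 December 2003: 246 days, exemption £47,000 → (£552,000 − £47,000) × 1.55% × 246/365 = £5,275.5205
Total = £6,538.8767

£6,538.88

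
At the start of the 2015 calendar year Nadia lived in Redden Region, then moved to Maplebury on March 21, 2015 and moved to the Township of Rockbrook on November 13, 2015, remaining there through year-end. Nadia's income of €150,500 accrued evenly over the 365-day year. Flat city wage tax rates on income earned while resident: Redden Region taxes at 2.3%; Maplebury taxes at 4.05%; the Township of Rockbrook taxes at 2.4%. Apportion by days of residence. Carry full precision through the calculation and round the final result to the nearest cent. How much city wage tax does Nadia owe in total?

€5,191.84

Redden Region, January 1 – March 20, 2015: 79 days → €150,500 × 2.3% × 79/365 = €749.2014
Maplebury, March 21 – November 12, 2015: 237 days → €150,500 × 4.05% × 237/365 = €3,957.7377
The Township of Rockbrook, November 13 – December 31, 2015: 49 days → €150,500 × 2.4% × 49/365 = €484.8986
Total = €5,191.8377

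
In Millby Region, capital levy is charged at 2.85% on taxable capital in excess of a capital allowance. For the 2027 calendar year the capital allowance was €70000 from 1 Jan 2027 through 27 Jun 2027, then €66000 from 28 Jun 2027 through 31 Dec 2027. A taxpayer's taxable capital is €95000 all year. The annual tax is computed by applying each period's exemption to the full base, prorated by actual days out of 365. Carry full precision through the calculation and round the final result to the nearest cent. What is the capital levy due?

€770.91

1 Jan – 27 Jun 2027: 178 days, exemption €70000 → (€95000 − €70000) × 2.85% × 178/365 = €347.4658
28 Jun – 31 Dec 2027: 187 days, exemption €66000 → (€95000 − €66000) × 2.85% × 187/365 = €423.4397
Total = €770.9055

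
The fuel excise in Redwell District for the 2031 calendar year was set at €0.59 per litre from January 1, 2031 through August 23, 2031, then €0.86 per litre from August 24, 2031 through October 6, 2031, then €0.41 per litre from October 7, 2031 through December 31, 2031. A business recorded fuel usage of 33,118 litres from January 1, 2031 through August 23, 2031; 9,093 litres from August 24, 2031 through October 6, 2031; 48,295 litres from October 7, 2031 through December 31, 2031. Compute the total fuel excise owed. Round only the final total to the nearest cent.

January 1 – August 23, 2031: 33,118 litres at €0.59/litre → €19539.62
August 24 – October 6, 2031: 9,093 litres at €0.86/litre → €7819.98
October 7 – December 31, 2031: 48,295 litres at €0.41/litre → €19800.95

€47160.55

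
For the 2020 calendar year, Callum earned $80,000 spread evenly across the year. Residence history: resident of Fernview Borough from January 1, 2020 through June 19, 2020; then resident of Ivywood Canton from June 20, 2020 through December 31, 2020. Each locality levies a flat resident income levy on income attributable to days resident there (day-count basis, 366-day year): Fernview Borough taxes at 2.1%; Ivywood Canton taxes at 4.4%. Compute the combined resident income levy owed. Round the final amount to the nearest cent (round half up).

$2,660.33

Fernview Borough, January 1 – June 19, 2020: 171 days → $80,000 × 2.1% × 171/366 = $784.9180
Ivywood Canton, June 20 – December 31, 2020: 195 days → $80,000 × 4.4% × 195/366 = $1,875.4098
Total = $2,660.3279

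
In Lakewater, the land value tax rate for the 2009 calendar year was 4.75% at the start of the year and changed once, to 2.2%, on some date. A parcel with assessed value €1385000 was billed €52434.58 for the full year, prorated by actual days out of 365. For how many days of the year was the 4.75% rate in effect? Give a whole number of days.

227 days

Let d = days at the first rate; then 365 − d days at the second rate.
€1385000 × [4.75%·d + 2.2%·(365−d)] / 365 = €52434.58
Solving gives d = 227, so the new rate took effect on 16 August 2009.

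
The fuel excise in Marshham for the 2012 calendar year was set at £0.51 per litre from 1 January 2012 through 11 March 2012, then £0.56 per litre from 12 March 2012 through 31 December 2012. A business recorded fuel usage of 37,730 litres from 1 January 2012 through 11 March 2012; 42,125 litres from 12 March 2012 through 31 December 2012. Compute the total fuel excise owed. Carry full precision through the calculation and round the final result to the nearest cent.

£42832.30

1 January – 11 March 2012: 37,730 litres at £0.51/litre → £19242.30
12 March – 31 December 2012: 42,125 litres at £0.56/litre → £23590.00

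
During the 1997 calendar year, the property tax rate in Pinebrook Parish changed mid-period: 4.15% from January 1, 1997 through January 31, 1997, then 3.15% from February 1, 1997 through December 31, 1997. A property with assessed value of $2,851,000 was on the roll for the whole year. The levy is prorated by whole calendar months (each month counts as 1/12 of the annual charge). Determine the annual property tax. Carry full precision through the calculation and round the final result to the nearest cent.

$92,182.33

January 1 – January 31, 1997: 1 month at 4.15% → $2,851,000 × 4.15% × 1/12 = $9,859.7083
February 1 – December 31, 1997: 11 months at 3.15% → $2,851,000 × 3.15% × 11/12 = $82,322.6250
Total = $92,182.3333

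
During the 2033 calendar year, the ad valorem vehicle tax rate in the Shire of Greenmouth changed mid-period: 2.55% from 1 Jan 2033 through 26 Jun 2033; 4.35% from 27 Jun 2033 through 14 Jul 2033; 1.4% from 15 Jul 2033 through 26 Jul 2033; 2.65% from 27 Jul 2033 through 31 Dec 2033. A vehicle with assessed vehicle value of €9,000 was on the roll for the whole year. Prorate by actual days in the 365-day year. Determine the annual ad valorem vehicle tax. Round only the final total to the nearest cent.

€237.98

1 Jan – 26 Jun 2033: 177 days at 2.55% → €9,000 × 2.55% × 177/365 = €111.2918
27 Jun – 14 Jul 2033: 18 days at 4.35% → €9,000 × 4.35% × 18/365 = €19.3068
15 Jul – 26 Jul 2033: 12 days at 1.4% → €9,000 × 1.4% × 12/365 = €4.1425
27 Jul – 31 Dec 2033: 158 days at 2.65% → €9,000 × 2.65% × 158/365 = €103.2411
Total = €237.9822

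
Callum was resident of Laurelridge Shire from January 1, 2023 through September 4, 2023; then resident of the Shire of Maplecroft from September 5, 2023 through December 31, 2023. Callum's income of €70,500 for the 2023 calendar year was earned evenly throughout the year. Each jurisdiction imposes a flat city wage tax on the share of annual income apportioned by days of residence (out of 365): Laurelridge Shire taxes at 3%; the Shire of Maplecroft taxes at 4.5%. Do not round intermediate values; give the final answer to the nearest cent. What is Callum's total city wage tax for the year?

Laurelridge Shire, January 1 – September 4, 2023: 247 days → €70,500 × 3% × 247/365 = €1,431.2466
The Shire of Maplecroft, September 5 – December 31, 2023: 118 days → €70,500 × 4.5% × 118/365 = €1,025.6301
Total = €2,456.8767

€2,456.88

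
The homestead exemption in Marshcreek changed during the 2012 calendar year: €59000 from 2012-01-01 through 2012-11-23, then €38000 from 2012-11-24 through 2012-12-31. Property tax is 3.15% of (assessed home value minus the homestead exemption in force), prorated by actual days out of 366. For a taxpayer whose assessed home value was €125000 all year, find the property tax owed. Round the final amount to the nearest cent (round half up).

€2147.68

2012-01-01 to 2012-11-23: 328 days, exemption €59000 → (€125000 − €59000) × 3.15% × 328/366 = €1863.1475
2012-11-24 to 2012-12-31: 38 days, exemption €38000 → (€125000 − €38000) × 3.15% × 38/366 = €284.5328
Total = €2147.6803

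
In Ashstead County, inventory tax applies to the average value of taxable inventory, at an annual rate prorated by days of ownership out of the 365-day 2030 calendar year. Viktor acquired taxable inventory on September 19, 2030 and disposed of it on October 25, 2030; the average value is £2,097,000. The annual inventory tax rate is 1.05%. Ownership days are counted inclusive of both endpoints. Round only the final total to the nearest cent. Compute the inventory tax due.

£2,232.01

Days held (September 19 – October 25, 2030): 37 out of 365
Tax = £2,097,000 × 1.05% × 37/365 = £2,232.0123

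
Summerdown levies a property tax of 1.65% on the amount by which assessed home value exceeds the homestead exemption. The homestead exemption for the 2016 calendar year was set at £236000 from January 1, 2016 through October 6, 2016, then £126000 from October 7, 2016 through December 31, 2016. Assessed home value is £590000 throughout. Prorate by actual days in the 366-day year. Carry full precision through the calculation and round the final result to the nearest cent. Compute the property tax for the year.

£6267.48

January 1 – October 6, 2016: 280 days, exemption £236000 → (£590000 − £236000) × 1.65% × 280/366 = £4468.5246
October 7 – December 31, 2016: 86 days, exemption £126000 → (£590000 − £126000) × 1.65% × 86/366 = £1798.9508
Total = £6267.4754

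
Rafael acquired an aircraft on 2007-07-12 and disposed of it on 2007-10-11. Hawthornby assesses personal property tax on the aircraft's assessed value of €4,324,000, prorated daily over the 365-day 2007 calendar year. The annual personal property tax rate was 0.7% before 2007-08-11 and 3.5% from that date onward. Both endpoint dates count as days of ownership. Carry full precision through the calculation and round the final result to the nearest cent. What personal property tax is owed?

€28,194.85

2007-07-12 to 2007-08-10: 30 days at 0.7% → €4,324,000 × 0.7% × 30/365 = €2,487.7808
2007-08-11 to 2007-10-11: 62 days at 3.5% → €4,324,000 × 3.5% × 62/365 = €25,707.0685
Total = €28,194.8493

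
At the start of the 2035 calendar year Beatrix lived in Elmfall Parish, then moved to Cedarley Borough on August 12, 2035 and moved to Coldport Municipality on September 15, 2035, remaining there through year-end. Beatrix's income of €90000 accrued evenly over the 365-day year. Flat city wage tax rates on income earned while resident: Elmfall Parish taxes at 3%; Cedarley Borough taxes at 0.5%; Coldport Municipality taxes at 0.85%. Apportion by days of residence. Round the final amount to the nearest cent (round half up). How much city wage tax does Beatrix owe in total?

Elmfall Parish, January 1 – August 11, 2035: 223 days → €90000 × 3% × 223/365 = €1649.5890
Cedarley Borough, August 12 – September 14, 2035: 34 days → €90000 × 0.5% × 34/365 = €41.9178
Coldport Municipality, September 15 – December 31, 2035: 108 days → €90000 × 0.85% × 108/365 = €226.3562
Total = €1917.8630

€1917.86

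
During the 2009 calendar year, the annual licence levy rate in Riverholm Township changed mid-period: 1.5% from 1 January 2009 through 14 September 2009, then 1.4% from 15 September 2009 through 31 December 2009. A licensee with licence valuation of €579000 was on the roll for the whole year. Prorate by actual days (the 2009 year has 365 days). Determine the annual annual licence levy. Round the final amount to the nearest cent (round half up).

1 January – 14 September 2009: 257 days at 1.5% → €579000 × 1.5% × 257/365 = €6115.1918
15 September – 31 December 2009: 108 days at 1.4% → €579000 × 1.4% × 108/365 = €2398.4877
Total = €8513.6795

€8513.68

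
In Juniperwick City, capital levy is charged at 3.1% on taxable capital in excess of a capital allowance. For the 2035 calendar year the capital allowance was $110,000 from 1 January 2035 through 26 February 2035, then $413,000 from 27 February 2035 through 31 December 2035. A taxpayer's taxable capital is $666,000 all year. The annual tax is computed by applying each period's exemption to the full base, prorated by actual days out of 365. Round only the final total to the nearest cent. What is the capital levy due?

1 January – 26 February 2035: 57 days, exemption $110,000 → ($666,000 − $110,000) × 3.1% × 57/365 = $2,691.6493
27 February – 31 December 2035: 308 days, exemption $413,000 → ($666,000 − $413,000) × 3.1% × 308/365 = $6,618.2027
Total = $9,309.8521

$9,309.85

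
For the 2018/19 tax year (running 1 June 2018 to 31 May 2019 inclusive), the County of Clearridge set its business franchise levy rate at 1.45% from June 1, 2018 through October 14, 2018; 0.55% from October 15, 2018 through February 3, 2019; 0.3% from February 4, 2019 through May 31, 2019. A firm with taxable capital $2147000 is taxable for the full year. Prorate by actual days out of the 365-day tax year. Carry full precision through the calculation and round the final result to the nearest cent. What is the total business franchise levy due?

June 1 – October 14, 2018: 136 days at 1.45% → $2147000 × 1.45% × 136/365 = $11599.6822
October 15, 2018 – February 3, 2019: 112 days at 0.55% → $2147000 × 0.55% × 112/365 = $3623.4301
February 4 – May 31, 2019: 117 days at 0.3% → $2147000 × 0.3% × 117/365 = $2064.6493
Total = $17287.7616

$17287.76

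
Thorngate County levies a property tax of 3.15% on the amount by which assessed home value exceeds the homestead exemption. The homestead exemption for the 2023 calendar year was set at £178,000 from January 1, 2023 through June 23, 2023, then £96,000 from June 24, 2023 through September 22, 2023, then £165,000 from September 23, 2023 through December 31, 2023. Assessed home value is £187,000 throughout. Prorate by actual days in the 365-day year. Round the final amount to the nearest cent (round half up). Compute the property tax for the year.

January 1 – June 23, 2023: 174 days, exemption £178,000 → (£187,000 − £178,000) × 3.15% × 174/365 = £135.1479
June 24 – September 22, 2023: 91 days, exemption £96,000 → (£187,000 − £96,000) × 3.15% × 91/365 = £714.6616
September 23 – December 31, 2023: 100 days, exemption £165,000 → (£187,000 − £165,000) × 3.15% × 100/365 = £189.8630
Total = £1,039.6726

£1,039.67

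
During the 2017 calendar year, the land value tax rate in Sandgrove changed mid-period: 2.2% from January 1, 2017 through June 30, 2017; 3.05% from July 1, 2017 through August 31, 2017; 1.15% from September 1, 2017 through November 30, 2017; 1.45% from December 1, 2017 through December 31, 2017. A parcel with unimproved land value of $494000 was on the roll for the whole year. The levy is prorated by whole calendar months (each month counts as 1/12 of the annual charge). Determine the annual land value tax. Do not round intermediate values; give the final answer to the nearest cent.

January 1 – June 30, 2017: 6 months at 2.2% → $494000 × 2.2% × 6/12 = $5434.0000
July 1 – August 31, 2017: 2 months at 3.05% → $494000 × 3.05% × 2/12 = $2511.1667
September 1 – November 30, 2017: 3 months at 1.15% → $494000 × 1.15% × 3/12 = $1420.2500
December 1 – December 31, 2017: 1 month at 1.45% → $494000 × 1.45% × 1/12 = $596.9167
Total = $9962.3333

$9962.33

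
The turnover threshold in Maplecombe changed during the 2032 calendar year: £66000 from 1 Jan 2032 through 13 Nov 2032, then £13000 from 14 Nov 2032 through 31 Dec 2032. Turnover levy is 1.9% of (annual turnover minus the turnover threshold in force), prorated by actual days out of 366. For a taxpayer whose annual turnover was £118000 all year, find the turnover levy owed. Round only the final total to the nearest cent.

£1120.07

1 Jan – 13 Nov 2032: 318 days, exemption £66000 → (£118000 − £66000) × 1.9% × 318/366 = £858.4262
14 Nov – 31 Dec 2032: 48 days, exemption £13000 → (£118000 − £13000) × 1.9% × 48/366 = £261.6393
Total = £1120.0656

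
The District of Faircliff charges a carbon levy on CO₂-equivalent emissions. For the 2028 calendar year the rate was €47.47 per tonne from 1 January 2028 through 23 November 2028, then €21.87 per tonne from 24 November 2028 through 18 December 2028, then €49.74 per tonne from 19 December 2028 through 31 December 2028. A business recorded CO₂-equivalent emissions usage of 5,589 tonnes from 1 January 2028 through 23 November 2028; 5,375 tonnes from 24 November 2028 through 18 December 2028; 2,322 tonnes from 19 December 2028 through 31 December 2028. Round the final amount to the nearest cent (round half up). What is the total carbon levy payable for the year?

1 January – 23 November 2028: 5,589 tonnes at €47.47/tonne → €265,309.83
24 November – 18 December 2028: 5,375 tonnes at €21.87/tonne → €117,551.25
19 December – 31 December 2028: 2,322 tonnes at €49.74/tonne → €115,496.28

€498,357.36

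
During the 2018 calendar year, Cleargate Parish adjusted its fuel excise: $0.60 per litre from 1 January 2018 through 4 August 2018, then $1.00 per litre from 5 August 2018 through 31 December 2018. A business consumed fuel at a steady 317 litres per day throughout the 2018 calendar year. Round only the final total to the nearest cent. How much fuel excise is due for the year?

1 January – 4 August 2018: 216 days × 317 litres/day = 68,472 litres at $0.60/litre → $41083.20
5 August – 31 December 2018: 149 days × 317 litres/day = 47,233 litres at $1.00/litre → $47233.00

$88316.20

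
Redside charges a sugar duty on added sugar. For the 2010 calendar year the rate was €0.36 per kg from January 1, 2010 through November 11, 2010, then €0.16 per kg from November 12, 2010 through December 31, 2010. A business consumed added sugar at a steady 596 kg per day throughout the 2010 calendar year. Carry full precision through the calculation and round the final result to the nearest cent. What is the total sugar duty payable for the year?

€72354.40

January 1 – November 11, 2010: 315 days × 596 kg/day = 187,740 kg at €0.36/kg → €67586.40
November 12 – December 31, 2010: 50 days × 596 kg/day = 29,800 kg at €0.16/kg → €4768.00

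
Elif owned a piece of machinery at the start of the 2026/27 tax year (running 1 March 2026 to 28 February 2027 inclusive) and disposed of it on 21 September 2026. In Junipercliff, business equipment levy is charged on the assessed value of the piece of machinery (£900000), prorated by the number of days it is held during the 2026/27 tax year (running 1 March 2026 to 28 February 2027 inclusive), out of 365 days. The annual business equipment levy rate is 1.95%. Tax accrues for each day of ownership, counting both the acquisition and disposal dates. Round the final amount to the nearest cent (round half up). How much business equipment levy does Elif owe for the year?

Days held (1 March – 21 September 2026): 205 out of 365
Tax = £900000 × 1.95% × 205/365 = £9856.8493

£9856.85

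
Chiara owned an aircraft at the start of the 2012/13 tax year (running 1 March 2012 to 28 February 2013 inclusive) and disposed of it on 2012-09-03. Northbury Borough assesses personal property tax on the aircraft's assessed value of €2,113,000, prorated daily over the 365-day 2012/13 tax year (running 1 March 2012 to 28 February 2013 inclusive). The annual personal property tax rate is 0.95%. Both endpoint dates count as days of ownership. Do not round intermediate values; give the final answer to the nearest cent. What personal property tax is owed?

Days held (2012-03-01 to 2012-09-03): 187 out of 365
Tax = €2,113,000 × 0.95% × 187/365 = €10,284.2315

€10,284.23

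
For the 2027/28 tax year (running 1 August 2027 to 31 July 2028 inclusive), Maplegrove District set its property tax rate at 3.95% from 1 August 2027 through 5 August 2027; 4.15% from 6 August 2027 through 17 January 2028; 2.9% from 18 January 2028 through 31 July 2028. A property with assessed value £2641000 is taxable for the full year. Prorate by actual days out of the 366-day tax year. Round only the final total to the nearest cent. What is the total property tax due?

1 August – 5 August 2027: 5 days at 3.95% → £2641000 × 3.95% × 5/366 = £1425.1298
6 August 2027 – 17 January 2028: 165 days at 4.15% → £2641000 × 4.15% × 165/366 = £49410.5123
18 January – 31 July 2028: 196 days at 2.9% → £2641000 × 2.9% × 196/366 = £41014.8743
Total = £91850.5164

£91850.52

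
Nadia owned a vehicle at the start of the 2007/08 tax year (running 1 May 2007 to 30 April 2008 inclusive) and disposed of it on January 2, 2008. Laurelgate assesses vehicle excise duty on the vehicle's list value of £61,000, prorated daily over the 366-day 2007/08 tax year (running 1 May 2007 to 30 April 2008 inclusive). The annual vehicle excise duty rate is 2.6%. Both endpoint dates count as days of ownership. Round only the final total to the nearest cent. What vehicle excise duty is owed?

£1,070.33

Days held (May 1, 2007 – January 2, 2008): 247 out of 366
Tax = £61,000 × 2.6% × 247/366 = £1,070.3333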